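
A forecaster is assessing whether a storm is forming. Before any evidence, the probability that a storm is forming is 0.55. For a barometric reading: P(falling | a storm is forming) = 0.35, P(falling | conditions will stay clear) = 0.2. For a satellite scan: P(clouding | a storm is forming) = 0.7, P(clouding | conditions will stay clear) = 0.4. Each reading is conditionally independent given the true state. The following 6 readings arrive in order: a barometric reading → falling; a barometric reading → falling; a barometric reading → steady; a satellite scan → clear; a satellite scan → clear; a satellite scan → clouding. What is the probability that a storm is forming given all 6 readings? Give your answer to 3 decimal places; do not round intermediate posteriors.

0.571

After a barometric reading='falling': P(storm) = 0.35·0.5500 / (0.35·0.5500 + 0.2·0.4500) ≈ 0.6814
After a barometric reading='falling': P(storm) = 0.35·0.6814 / (0.35·0.6814 + 0.2·0.3186) ≈ 0.7892
After a barometric reading='steady': P(storm) = 0.65·0.7892 / (0.65·0.7892 + 0.8·0.2108) ≈ 0.7526
After a satellite scan='clear': P(storm) = 0.3·0.7526 / (0.3·0.7526 + 0.6·0.2474) ≈ 0.6033
After a satellite scan='clear': P(storm) = 0.3·0.6033 / (0.3·0.6033 + 0.6·0.3967) ≈ 0.4319
After a satellite scan='clouding': P(storm) = 0.7·0.4319 / (0.7·0.4319 + 0.4·0.5681) ≈ 0.5709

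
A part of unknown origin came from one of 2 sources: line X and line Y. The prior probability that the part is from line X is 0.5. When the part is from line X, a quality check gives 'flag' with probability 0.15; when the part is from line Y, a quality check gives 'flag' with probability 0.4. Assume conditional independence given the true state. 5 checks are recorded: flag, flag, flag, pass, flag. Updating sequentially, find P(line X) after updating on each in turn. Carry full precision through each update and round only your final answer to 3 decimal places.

Apply Bayes' rule sequentially, carrying P(line X) forward.
After 'flag': P(line X) = 0.15·0.5000 / (0.15·0.5000 + 0.4·0.5000) ≈ 0.2727
After 'flag': P(line X) = 0.15·0.2727 / (0.15·0.2727 + 0.4·0.7273) ≈ 0.1233
After 'flag': P(line X) = 0.15·0.1233 / (0.15·0.1233 + 0.4·0.8767) ≈ 0.0501
After 'pass': P(line X) = 0.85·0.0501 / (0.85·0.0501 + 0.6·0.9499) ≈ 0.0695
After 'flag': P(line X) = 0.15·0.0695 / (0.15·0.0695 + 0.4·0.9305) ≈ 0.0273

0.027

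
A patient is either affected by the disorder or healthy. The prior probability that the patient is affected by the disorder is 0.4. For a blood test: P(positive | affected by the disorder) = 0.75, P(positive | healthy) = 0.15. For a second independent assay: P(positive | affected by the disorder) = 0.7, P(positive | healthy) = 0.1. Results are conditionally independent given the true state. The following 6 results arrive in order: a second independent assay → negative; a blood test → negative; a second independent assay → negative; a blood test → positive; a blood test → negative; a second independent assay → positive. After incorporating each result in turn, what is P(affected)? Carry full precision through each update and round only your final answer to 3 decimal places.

Each posterior becomes the prior for the next update.
After a second independent assay='negative': P(affected) = 0.3·0.4000 / (0.3·0.4000 + 0.9·0.6000) ≈ 0.1818
After a blood test='negative': P(affected) = 0.25·0.1818 / (0.25·0.1818 + 0.85·0.8182) ≈ 0.0613
After a second independent assay='negative': P(affected) = 0.3·0.0613 / (0.3·0.0613 + 0.9·0.9387) ≈ 0.0213
After a blood test='positive': P(affected) = 0.75·0.0213 / (0.75·0.0213 + 0.15·0.9787) ≈ 0.0982
After a blood test='negative': P(affected) = 0.25·0.0982 / (0.25·0.0982 + 0.85·0.9018) ≈ 0.0310
After a second independent assay='positive': P(affected) = 0.7·0.0310 / (0.7·0.0310 + 0.1·0.9690) ≈ 0.1832

0.183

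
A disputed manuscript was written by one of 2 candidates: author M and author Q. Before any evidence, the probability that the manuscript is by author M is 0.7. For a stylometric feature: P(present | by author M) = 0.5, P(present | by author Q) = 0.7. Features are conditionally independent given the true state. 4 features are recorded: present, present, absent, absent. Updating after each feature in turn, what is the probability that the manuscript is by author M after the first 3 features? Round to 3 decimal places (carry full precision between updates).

0.665

After 'present': P(author M) = 0.5·0.7000 / (0.5·0.7000 + 0.7·0.3000) ≈ 0.6250
After 'present': P(author M) = 0.5·0.6250 / (0.5·0.6250 + 0.7·0.3750) ≈ 0.5435
After 'absent': P(author M) = 0.5·0.5435 / (0.5·0.5435 + 0.3·0.4565) ≈ 0.6649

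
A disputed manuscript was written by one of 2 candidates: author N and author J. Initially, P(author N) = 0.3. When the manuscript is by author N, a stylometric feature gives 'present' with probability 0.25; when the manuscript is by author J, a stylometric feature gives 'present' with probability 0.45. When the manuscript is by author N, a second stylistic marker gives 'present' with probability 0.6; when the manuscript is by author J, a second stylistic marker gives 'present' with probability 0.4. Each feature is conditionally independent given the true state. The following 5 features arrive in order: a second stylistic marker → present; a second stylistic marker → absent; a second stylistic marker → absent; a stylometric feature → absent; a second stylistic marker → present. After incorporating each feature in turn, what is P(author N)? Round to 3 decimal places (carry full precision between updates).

After a second stylistic marker='present': P(author N) = 0.6·0.3000 / (0.6·0.3000 + 0.4·0.7000) ≈ 0.3913
After a second stylistic marker='absent': P(author N) = 0.4·0.3913 / (0.4·0.3913 + 0.6·0.6087) ≈ 0.3000
After a second stylistic marker='absent': P(author N) = 0.4·0.3000 / (0.4·0.3000 + 0.6·0.7000) ≈ 0.2222
After a stylometric feature='absent': P(author N) = 0.75·0.2222 / (0.75·0.2222 + 0.55·0.7778) ≈ 0.2804
After a second stylistic marker='present': P(author N) = 0.6·0.2804 / (0.6·0.2804 + 0.4·0.7196) ≈ 0.3689

0.369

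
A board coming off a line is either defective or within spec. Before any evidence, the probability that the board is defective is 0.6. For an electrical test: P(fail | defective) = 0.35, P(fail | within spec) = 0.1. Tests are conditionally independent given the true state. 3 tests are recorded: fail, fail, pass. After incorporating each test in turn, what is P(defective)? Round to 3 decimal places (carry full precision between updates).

0.930

Apply Bayes' rule sequentially, carrying P(defective) forward.
After 'fail': P(defective) = 0.35·0.6000 / (0.35·0.6000 + 0.1·0.4000) ≈ 0.8400
After 'fail': P(defective) = 0.35·0.8400 / (0.35·0.8400 + 0.1·0.1600) ≈ 0.9484
After 'pass': P(defective) = 0.65·0.9484 / (0.65·0.9484 + 0.9·0.0516) ≈ 0.9299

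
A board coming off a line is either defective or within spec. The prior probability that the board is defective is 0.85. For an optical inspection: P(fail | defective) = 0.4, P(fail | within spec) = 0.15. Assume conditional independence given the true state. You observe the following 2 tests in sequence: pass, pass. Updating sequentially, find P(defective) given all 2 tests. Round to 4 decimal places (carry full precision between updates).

0.7385

Each posterior becomes the prior for the next update.
After 'pass': P(defective) = 0.6·0.8500 / (0.6·0.8500 + 0.85·0.1500) ≈ 0.8000
After 'pass': P(defective) = 0.6·0.8000 / (0.6·0.8000 + 0.85·0.2000) ≈ 0.7385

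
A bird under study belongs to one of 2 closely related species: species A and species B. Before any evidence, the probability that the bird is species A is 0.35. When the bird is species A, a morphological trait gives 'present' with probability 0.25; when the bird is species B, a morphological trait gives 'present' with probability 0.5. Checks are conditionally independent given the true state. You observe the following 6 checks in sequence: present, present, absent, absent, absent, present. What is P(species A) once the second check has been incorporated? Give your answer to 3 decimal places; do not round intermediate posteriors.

0.119

After 'present': P(species A) = 0.25·0.3500 / (0.25·0.3500 + 0.5·0.6500) ≈ 0.2121
After 'present': P(species A) = 0.25·0.2121 / (0.25·0.2121 + 0.5·0.7879) ≈ 0.1186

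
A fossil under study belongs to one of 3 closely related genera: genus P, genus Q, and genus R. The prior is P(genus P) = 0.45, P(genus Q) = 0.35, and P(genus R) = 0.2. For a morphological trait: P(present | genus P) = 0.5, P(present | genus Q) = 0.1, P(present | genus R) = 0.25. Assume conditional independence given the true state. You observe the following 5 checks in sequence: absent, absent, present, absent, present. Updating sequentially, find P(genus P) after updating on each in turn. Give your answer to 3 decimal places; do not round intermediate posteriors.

0.642

After 'absent': normaliser = 0.5·0.4500 + 0.9·0.3500 + 0.75·0.2000; P(genus P) ≈ 0.3261, P(genus Q) ≈ 0.4565, P(genus R) ≈ 0.2174
After 'absent': normaliser = 0.5·0.3261 + 0.9·0.4565 + 0.75·0.2174; P(genus P) ≈ 0.2212, P(genus Q) ≈ 0.5575, P(genus R) ≈ 0.2212
After 'present': normaliser = 0.5·0.2212 + 0.1·0.5575 + 0.25·0.2212; P(genus P) ≈ 0.4990, P(genus Q) ≈ 0.2515, P(genus R) ≈ 0.2495
After 'absent': normaliser = 0.5·0.4990 + 0.9·0.2515 + 0.75·0.2495; P(genus P) ≈ 0.3763, P(genus Q) ≈ 0.3414, P(genus R) ≈ 0.2823
After 'present': normaliser = 0.5·0.3763 + 0.1·0.3414 + 0.25·0.2823; P(genus P) ≈ 0.6425, P(genus Q) ≈ 0.1166, P(genus R) ≈ 0.2409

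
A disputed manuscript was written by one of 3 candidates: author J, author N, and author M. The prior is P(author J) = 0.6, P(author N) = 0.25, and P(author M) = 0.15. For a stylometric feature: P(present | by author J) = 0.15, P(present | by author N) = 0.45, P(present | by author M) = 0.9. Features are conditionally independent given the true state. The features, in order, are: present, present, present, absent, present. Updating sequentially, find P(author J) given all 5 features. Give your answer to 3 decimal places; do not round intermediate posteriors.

0.016

After 'present': normaliser = 0.15·0.6000 + 0.45·0.2500 + 0.9·0.1500; P(author J) ≈ 0.2667, P(author N) ≈ 0.3333, P(author M) ≈ 0.4000
After 'present': normaliser = 0.15·0.2667 + 0.45·0.3333 + 0.9·0.4000; P(author J) ≈ 0.0727, P(author N) ≈ 0.2727, P(author M) ≈ 0.6545
After 'present': normaliser = 0.15·0.0727 + 0.45·0.2727 + 0.9·0.6545; P(author J) ≈ 0.0151, P(author N) ≈ 0.1698, P(author M) ≈ 0.8151
After 'absent': normaliser = 0.85·0.0151 + 0.55·0.1698 + 0.1·0.8151; P(author J) ≈ 0.0683, P(author N) ≈ 0.4975, P(author M) ≈ 0.4342
After 'present': normaliser = 0.15·0.0683 + 0.45·0.4975 + 0.9·0.4342; P(author J) ≈ 0.0164, P(author N) ≈ 0.3583, P(author M) ≈ 0.6253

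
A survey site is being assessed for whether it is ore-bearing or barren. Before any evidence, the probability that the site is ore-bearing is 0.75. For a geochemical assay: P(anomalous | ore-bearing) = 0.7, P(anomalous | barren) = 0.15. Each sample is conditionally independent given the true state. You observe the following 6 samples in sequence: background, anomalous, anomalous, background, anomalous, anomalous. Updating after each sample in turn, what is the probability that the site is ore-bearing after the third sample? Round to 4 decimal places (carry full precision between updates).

After 'background': P(ore) = 0.3·0.7500 / (0.3·0.7500 + 0.85·0.2500) ≈ 0.5143
After 'anomalous': P(ore) = 0.7·0.5143 / (0.7·0.5143 + 0.15·0.4857) ≈ 0.8317
After 'anomalous': P(ore) = 0.7·0.8317 / (0.7·0.8317 + 0.15·0.1683) ≈ 0.9584

0.9584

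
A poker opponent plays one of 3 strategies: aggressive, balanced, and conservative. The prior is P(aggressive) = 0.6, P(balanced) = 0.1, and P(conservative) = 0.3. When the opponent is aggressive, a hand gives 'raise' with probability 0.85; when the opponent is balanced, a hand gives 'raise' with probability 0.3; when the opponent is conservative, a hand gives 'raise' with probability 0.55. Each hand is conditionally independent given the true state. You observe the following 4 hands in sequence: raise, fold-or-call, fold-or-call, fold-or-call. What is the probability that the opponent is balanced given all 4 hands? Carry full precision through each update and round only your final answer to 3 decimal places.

0.380

After 'raise': normaliser = 0.85·0.6000 + 0.3·0.1000 + 0.55·0.3000; P(aggressive) ≈ 0.7234, P(balanced) ≈ 0.0426, P(conservative) ≈ 0.2340
After 'fold-or-call': normaliser = 0.15·0.7234 + 0.7·0.0426 + 0.45·0.2340; P(aggressive) ≈ 0.4454, P(balanced) ≈ 0.1223, P(conservative) ≈ 0.4323
After 'fold-or-call': normaliser = 0.15·0.4454 + 0.7·0.1223 + 0.45·0.4323; P(aggressive) ≈ 0.1926, P(balanced) ≈ 0.2467, P(conservative) ≈ 0.5607
After 'fold-or-call': normaliser = 0.15·0.1926 + 0.7·0.2467 + 0.45·0.5607; P(aggressive) ≈ 0.0636, P(balanced) ≈ 0.3805, P(conservative) ≈ 0.5559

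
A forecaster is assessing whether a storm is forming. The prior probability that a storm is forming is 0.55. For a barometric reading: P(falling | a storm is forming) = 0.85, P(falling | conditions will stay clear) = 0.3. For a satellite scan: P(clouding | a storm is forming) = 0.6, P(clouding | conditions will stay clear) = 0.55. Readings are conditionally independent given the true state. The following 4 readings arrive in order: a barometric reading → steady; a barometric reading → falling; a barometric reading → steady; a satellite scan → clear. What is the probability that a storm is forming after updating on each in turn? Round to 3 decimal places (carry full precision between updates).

0.124

After a barometric reading='steady': P(storm) = 0.15·0.5500 / (0.15·0.5500 + 0.7·0.4500) ≈ 0.2075
After a barometric reading='falling': P(storm) = 0.85·0.2075 / (0.85·0.2075 + 0.3·0.7925) ≈ 0.4260
After a barometric reading='steady': P(storm) = 0.15·0.4260 / (0.15·0.4260 + 0.7·0.5740) ≈ 0.1372
After a satellite scan='clear': P(storm) = 0.4·0.1372 / (0.4·0.1372 + 0.45·0.8628) ≈ 0.1238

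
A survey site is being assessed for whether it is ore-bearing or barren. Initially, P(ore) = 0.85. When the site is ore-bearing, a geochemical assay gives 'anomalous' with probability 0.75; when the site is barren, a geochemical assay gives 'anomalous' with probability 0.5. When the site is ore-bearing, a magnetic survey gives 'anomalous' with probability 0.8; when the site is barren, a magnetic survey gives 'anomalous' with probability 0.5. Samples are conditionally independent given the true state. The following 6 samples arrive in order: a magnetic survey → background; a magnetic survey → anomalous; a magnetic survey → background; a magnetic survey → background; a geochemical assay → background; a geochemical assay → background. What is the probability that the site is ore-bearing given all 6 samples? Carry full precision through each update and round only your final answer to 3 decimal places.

After a magnetic survey='background': P(ore) = 0.2·0.8500 / (0.2·0.8500 + 0.5·0.1500) ≈ 0.6939
After a magnetic survey='anomalous': P(ore) = 0.8·0.6939 / (0.8·0.6939 + 0.5·0.3061) ≈ 0.7839
After a magnetic survey='background': P(ore) = 0.2·0.7839 / (0.2·0.7839 + 0.5·0.2161) ≈ 0.5919
After a magnetic survey='background': P(ore) = 0.2·0.5919 / (0.2·0.5919 + 0.5·0.4081) ≈ 0.3672
After a geochemical assay='background': P(ore) = 0.25·0.3672 / (0.25·0.3672 + 0.5·0.6328) ≈ 0.2249
After a geochemical assay='background': P(ore) = 0.25·0.2249 / (0.25·0.2249 + 0.5·0.7751) ≈ 0.1267

0.127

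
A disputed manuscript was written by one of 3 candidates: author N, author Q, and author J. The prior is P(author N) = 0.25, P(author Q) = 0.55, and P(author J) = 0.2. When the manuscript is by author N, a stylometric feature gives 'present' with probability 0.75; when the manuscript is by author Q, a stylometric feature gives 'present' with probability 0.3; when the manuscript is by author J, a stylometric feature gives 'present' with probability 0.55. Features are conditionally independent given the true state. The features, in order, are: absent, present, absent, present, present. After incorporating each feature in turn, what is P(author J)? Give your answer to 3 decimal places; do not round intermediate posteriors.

After 'absent': normaliser = 0.25·0.2500 + 0.7·0.5500 + 0.45·0.2000; P(author N) ≈ 0.1163, P(author Q) ≈ 0.7163, P(author J) ≈ 0.1674
After 'present': normaliser = 0.75·0.1163 + 0.3·0.7163 + 0.55·0.1674; P(author N) ≈ 0.2212, P(author Q) ≈ 0.5451, P(author J) ≈ 0.2336
After 'absent': normaliser = 0.25·0.2212 + 0.7·0.5451 + 0.45·0.2336; P(author N) ≈ 0.1020, P(author Q) ≈ 0.7040, P(author J) ≈ 0.1940
After 'present': normaliser = 0.75·0.1020 + 0.3·0.7040 + 0.55·0.1940; P(author N) ≈ 0.1940, P(author Q) ≈ 0.5355, P(author J) ≈ 0.2705
After 'present': normaliser = 0.75·0.1940 + 0.3·0.5355 + 0.55·0.2705; P(author N) ≈ 0.3199, P(author Q) ≈ 0.3531, P(author J) ≈ 0.3270

0.327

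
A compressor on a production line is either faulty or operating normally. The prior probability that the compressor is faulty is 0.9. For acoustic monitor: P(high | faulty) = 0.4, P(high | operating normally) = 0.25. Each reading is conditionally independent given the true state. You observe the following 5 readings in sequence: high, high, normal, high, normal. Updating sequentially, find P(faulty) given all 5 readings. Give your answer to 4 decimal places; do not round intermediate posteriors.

0.9593

After 'high': P(faulty) = 0.4·0.9000 / (0.4·0.9000 + 0.25·0.1000) ≈ 0.9351
After 'high': P(faulty) = 0.4·0.9351 / (0.4·0.9351 + 0.25·0.0649) ≈ 0.9584
After 'normal': P(faulty) = 0.6·0.9584 / (0.6·0.9584 + 0.75·0.0416) ≈ 0.9485
After 'high': P(faulty) = 0.4·0.9485 / (0.4·0.9485 + 0.25·0.0515) ≈ 0.9672
After 'normal': P(faulty) = 0.6·0.9672 / (0.6·0.9672 + 0.75·0.0328) ≈ 0.9593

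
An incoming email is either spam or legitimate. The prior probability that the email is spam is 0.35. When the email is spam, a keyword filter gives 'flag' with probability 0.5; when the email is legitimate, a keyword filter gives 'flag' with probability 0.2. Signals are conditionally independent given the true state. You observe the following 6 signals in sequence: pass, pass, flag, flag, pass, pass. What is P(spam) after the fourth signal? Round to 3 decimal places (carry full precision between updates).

0.568

Each posterior becomes the prior for the next update.
After 'pass': P(spam) = 0.5·0.3500 / (0.5·0.3500 + 0.8·0.6500) ≈ 0.2518
After 'pass': P(spam) = 0.5·0.2518 / (0.5·0.2518 + 0.8·0.7482) ≈ 0.1738
After 'flag': P(spam) = 0.5·0.1738 / (0.5·0.1738 + 0.2·0.8262) ≈ 0.3446
After 'flag': P(spam) = 0.5·0.3446 / (0.5·0.3446 + 0.2·0.6554) ≈ 0.5680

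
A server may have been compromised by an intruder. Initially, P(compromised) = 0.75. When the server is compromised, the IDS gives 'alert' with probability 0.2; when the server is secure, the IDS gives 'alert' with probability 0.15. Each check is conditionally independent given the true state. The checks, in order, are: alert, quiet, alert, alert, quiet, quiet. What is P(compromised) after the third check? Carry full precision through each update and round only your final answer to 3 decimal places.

Apply Bayes' rule sequentially, carrying P(compromised) forward.
After 'alert': P(compromised) = 0.2·0.7500 / (0.2·0.7500 + 0.15·0.2500) ≈ 0.8000
After 'quiet': P(compromised) = 0.8·0.8000 / (0.8·0.8000 + 0.85·0.2000) ≈ 0.7901
After 'alert': P(compromised) = 0.2·0.7901 / (0.2·0.7901 + 0.15·0.2099) ≈ 0.8339

0.834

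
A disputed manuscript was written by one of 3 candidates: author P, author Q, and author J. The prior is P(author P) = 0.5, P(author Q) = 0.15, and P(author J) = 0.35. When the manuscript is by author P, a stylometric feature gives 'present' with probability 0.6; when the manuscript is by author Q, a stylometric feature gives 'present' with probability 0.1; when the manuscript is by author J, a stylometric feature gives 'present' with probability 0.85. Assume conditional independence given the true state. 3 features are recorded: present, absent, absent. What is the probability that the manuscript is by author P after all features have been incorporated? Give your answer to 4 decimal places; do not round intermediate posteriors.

0.7181

After 'present': normaliser = 0.6·0.5000 + 0.1·0.1500 + 0.85·0.3500; P(author P) ≈ 0.4898, P(author Q) ≈ 0.0245, P(author J) ≈ 0.4857
After 'absent': normaliser = 0.4·0.4898 + 0.9·0.0245 + 0.15·0.4857; P(author P) ≈ 0.6737, P(author Q) ≈ 0.0758, P(author J) ≈ 0.2505
After 'absent': normaliser = 0.4·0.6737 + 0.9·0.0758 + 0.15·0.2505; P(author P) ≈ 0.7181, P(author Q) ≈ 0.1818, P(author J) ≈ 0.1001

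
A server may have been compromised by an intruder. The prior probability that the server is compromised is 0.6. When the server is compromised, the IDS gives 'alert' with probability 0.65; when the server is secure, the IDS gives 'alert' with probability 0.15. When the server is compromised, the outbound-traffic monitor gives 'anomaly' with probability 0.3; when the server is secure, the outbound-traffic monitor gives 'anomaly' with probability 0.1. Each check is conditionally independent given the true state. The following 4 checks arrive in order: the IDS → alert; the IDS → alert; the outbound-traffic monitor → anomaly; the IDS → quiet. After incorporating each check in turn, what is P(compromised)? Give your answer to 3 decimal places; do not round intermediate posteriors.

0.972

After the IDS='alert': P(compromised) = 0.65·0.6000 / (0.65·0.6000 + 0.15·0.4000) ≈ 0.8667
After the IDS='alert': P(compromised) = 0.65·0.8667 / (0.65·0.8667 + 0.15·0.1333) ≈ 0.9657
After the outbound-traffic monitor='anomaly': P(compromised) = 0.3·0.9657 / (0.3·0.9657 + 0.1·0.0343) ≈ 0.9883
After the IDS='quiet': P(compromised) = 0.35·0.9883 / (0.35·0.9883 + 0.85·0.0117) ≈ 0.9721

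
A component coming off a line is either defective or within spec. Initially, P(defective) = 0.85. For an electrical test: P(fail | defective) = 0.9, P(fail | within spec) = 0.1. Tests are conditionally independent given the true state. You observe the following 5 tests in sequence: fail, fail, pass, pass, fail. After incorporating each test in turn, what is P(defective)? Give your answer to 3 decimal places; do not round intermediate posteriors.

0.981

Each posterior becomes the prior for the next update.
After 'fail': P(defective) = 0.9·0.8500 / (0.9·0.8500 + 0.1·0.1500) ≈ 0.9808
After 'fail': P(defective) = 0.9·0.9808 / (0.9·0.9808 + 0.1·0.0192) ≈ 0.9978
After 'pass': P(defective) = 0.1·0.9978 / (0.1·0.9978 + 0.9·0.0022) ≈ 0.9808
After 'pass': P(defective) = 0.1·0.9808 / (0.1·0.9808 + 0.9·0.0192) ≈ 0.8500
After 'fail': P(defective) = 0.9·0.8500 / (0.9·0.8500 + 0.1·0.1500) ≈ 0.9808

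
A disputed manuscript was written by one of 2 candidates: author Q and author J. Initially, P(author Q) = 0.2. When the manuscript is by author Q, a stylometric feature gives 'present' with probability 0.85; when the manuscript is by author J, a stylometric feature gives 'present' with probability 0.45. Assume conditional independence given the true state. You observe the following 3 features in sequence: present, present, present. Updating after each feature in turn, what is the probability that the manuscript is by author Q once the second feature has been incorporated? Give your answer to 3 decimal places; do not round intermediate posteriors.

Apply Bayes' rule sequentially, carrying P(author Q) forward.
After 'present': P(author Q) = 0.85·0.2000 / (0.85·0.2000 + 0.45·0.8000) ≈ 0.3208
After 'present': P(author Q) = 0.85·0.3208 / (0.85·0.3208 + 0.45·0.6792) ≈ 0.4715

0.471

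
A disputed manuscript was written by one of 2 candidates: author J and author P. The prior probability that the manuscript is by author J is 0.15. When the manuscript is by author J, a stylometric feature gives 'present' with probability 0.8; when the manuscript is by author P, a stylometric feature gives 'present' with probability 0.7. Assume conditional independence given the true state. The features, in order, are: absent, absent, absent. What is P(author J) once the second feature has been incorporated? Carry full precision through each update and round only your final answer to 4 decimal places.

0.0727

After 'absent': P(author J) = 0.2·0.1500 / (0.2·0.1500 + 0.3·0.8500) ≈ 0.1053
After 'absent': P(author J) = 0.2·0.1053 / (0.2·0.1053 + 0.3·0.8947) ≈ 0.0727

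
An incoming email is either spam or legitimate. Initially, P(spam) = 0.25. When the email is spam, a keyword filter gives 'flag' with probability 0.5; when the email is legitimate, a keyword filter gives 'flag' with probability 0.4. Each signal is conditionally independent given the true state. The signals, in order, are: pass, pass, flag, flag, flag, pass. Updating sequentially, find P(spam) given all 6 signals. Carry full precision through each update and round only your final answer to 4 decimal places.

After 'pass': P(spam) = 0.5·0.2500 / (0.5·0.2500 + 0.6·0.7500) ≈ 0.2174
After 'pass': P(spam) = 0.5·0.2174 / (0.5·0.2174 + 0.6·0.7826) ≈ 0.1880
After 'flag': P(spam) = 0.5·0.1880 / (0.5·0.1880 + 0.4·0.8120) ≈ 0.2244
After 'flag': P(spam) = 0.5·0.2244 / (0.5·0.2244 + 0.4·0.7756) ≈ 0.2656
After 'flag': P(spam) = 0.5·0.2656 / (0.5·0.2656 + 0.4·0.7344) ≈ 0.3113
After 'pass': P(spam) = 0.5·0.3113 / (0.5·0.3113 + 0.6·0.6887) ≈ 0.2737

0.2737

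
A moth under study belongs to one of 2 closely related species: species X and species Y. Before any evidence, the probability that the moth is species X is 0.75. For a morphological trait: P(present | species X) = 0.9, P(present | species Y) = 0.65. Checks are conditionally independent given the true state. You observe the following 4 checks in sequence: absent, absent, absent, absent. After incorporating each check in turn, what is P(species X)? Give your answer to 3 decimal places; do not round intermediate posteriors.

0.020

After 'absent': P(species X) = 0.1·0.7500 / (0.1·0.7500 + 0.35·0.2500) ≈ 0.4615
After 'absent': P(species X) = 0.1·0.4615 / (0.1·0.4615 + 0.35·0.5385) ≈ 0.1967
After 'absent': P(species X) = 0.1·0.1967 / (0.1·0.1967 + 0.35·0.8033) ≈ 0.0654
After 'absent': P(species X) = 0.1·0.0654 / (0.1·0.0654 + 0.35·0.9346) ≈ 0.0196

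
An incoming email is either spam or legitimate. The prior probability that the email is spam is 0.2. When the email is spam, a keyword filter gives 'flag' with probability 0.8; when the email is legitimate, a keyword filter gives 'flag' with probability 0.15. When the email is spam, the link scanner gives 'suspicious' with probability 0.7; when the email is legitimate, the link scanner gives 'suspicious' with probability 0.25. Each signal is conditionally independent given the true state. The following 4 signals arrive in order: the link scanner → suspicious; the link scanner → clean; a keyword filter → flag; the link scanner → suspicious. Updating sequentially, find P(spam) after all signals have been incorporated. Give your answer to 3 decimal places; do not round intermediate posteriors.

0.807

Apply Bayes' rule sequentially, carrying P(spam) forward.
After the link scanner='suspicious': P(spam) = 0.7·0.2000 / (0.7·0.2000 + 0.25·0.8000) ≈ 0.4118
After the link scanner='clean': P(spam) = 0.3·0.4118 / (0.3·0.4118 + 0.75·0.5882) ≈ 0.2188
After a keyword filter='flag': P(spam) = 0.8·0.2188 / (0.8·0.2188 + 0.15·0.7812) ≈ 0.5989
After the link scanner='suspicious': P(spam) = 0.7·0.5989 / (0.7·0.5989 + 0.25·0.4011) ≈ 0.8070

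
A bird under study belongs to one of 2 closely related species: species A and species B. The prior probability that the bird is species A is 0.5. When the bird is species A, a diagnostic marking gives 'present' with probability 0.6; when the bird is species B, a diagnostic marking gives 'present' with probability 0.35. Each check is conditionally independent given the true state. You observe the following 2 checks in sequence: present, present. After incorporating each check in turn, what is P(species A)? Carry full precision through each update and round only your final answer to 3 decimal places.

0.746

Apply Bayes' rule sequentially, carrying P(species A) forward.
After 'present': P(species A) = 0.6·0.5000 / (0.6·0.5000 + 0.35·0.5000) ≈ 0.6316
After 'present': P(species A) = 0.6·0.6316 / (0.6·0.6316 + 0.35·0.3684) ≈ 0.7461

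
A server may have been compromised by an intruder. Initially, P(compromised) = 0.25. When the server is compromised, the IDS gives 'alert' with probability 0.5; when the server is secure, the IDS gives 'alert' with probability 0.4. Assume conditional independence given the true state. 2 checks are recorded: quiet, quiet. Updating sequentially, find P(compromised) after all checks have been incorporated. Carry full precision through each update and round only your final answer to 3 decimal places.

0.188

After 'quiet': P(compromised) = 0.5·0.2500 / (0.5·0.2500 + 0.6·0.7500) ≈ 0.2174
After 'quiet': P(compromised) = 0.5·0.2174 / (0.5·0.2174 + 0.6·0.7826) ≈ 0.1880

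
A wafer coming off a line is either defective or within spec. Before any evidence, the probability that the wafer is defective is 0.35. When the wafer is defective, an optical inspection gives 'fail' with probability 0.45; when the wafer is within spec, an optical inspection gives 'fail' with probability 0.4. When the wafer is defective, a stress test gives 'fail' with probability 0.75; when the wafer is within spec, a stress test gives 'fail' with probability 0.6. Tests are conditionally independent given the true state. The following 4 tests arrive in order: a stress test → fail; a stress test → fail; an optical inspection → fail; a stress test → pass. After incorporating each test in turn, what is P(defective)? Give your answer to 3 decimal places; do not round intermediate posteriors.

After a stress test='fail': P(defective) = 0.75·0.3500 / (0.75·0.3500 + 0.6·0.6500) ≈ 0.4023
After a stress test='fail': P(defective) = 0.75·0.4023 / (0.75·0.4023 + 0.6·0.5977) ≈ 0.4569
After an optical inspection='fail': P(defective) = 0.45·0.4569 / (0.45·0.4569 + 0.4·0.5431) ≈ 0.4863
After a stress test='pass': P(defective) = 0.25·0.4863 / (0.25·0.4863 + 0.4·0.5137) ≈ 0.3717

0.372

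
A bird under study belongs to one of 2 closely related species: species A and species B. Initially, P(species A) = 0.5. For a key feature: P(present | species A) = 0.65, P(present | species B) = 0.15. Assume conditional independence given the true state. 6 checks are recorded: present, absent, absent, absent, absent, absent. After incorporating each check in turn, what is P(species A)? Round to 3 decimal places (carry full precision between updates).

0.049

After 'present': P(species A) = 0.65·0.5000 / (0.65·0.5000 + 0.15·0.5000) ≈ 0.8125
After 'absent': P(species A) = 0.35·0.8125 / (0.35·0.8125 + 0.85·0.1875) ≈ 0.6408
After 'absent': P(species A) = 0.35·0.6408 / (0.35·0.6408 + 0.85·0.3592) ≈ 0.4235
After 'absent': P(species A) = 0.35·0.4235 / (0.35·0.4235 + 0.85·0.5765) ≈ 0.2323
After 'absent': P(species A) = 0.35·0.2323 / (0.35·0.2323 + 0.85·0.7677) ≈ 0.1108
After 'absent': P(species A) = 0.35·0.1108 / (0.35·0.1108 + 0.85·0.8892) ≈ 0.0488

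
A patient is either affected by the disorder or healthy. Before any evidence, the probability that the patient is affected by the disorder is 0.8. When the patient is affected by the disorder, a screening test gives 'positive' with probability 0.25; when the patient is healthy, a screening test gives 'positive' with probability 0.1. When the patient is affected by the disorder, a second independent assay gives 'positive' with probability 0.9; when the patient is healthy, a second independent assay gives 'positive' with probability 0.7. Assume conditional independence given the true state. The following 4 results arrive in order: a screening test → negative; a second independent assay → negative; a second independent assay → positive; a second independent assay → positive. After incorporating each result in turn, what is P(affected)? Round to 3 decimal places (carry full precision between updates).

0.647

Each posterior becomes the prior for the next update.
After a screening test='negative': P(affected) = 0.75·0.8000 / (0.75·0.8000 + 0.9·0.2000) ≈ 0.7692
After a second independent assay='negative': P(affected) = 0.1·0.7692 / (0.1·0.7692 + 0.3·0.2308) ≈ 0.5263
After a second independent assay='positive': P(affected) = 0.9·0.5263 / (0.9·0.5263 + 0.7·0.4737) ≈ 0.5882
After a second independent assay='positive': P(affected) = 0.9·0.5882 / (0.9·0.5882 + 0.7·0.4118) ≈ 0.6475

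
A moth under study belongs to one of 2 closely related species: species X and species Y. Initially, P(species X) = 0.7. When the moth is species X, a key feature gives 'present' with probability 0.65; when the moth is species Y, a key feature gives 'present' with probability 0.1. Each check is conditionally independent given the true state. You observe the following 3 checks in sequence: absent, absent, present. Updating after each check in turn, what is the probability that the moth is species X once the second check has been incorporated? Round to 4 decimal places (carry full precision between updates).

After 'absent': P(species X) = 0.35·0.7000 / (0.35·0.7000 + 0.9·0.3000) ≈ 0.4757
After 'absent': P(species X) = 0.35·0.4757 / (0.35·0.4757 + 0.9·0.5243) ≈ 0.2608

0.2608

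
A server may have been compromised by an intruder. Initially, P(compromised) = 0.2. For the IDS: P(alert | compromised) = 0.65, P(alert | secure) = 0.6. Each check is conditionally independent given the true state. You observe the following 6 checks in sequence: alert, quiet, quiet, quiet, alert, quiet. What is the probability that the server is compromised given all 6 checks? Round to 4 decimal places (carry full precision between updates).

0.1467

After 'alert': P(compromised) = 0.65·0.2000 / (0.65·0.2000 + 0.6·0.8000) ≈ 0.2131
After 'quiet': P(compromised) = 0.35·0.2131 / (0.35·0.2131 + 0.4·0.7869) ≈ 0.1916
After 'quiet': P(compromised) = 0.35·0.1916 / (0.35·0.1916 + 0.4·0.8084) ≈ 0.1717
After 'quiet': P(compromised) = 0.35·0.1717 / (0.35·0.1717 + 0.4·0.8283) ≈ 0.1536
After 'alert': P(compromised) = 0.65·0.1536 / (0.65·0.1536 + 0.6·0.8464) ≈ 0.1643
After 'quiet': P(compromised) = 0.35·0.1643 / (0.35·0.1643 + 0.4·0.8357) ≈ 0.1467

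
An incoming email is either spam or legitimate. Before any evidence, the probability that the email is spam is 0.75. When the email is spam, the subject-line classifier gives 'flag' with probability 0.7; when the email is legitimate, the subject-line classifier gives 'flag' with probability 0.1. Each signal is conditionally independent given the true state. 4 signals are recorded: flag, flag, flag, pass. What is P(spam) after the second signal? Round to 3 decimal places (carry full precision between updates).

After 'flag': P(spam) = 0.7·0.7500 / (0.7·0.7500 + 0.1·0.2500) ≈ 0.9545
After 'flag': P(spam) = 0.7·0.9545 / (0.7·0.9545 + 0.1·0.0455) ≈ 0.9932

0.993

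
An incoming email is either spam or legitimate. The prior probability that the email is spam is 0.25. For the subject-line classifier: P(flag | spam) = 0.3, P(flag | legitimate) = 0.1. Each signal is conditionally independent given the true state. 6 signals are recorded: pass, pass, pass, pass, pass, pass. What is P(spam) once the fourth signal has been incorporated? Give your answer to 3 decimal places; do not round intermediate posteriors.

After 'pass': P(spam) = 0.7·0.2500 / (0.7·0.2500 + 0.9·0.7500) ≈ 0.2059
After 'pass': P(spam) = 0.7·0.2059 / (0.7·0.2059 + 0.9·0.7941) ≈ 0.1678
After 'pass': P(spam) = 0.7·0.1678 / (0.7·0.1678 + 0.9·0.8322) ≈ 0.1356
After 'pass': P(spam) = 0.7·0.1356 / (0.7·0.1356 + 0.9·0.8644) ≈ 0.1087

0.109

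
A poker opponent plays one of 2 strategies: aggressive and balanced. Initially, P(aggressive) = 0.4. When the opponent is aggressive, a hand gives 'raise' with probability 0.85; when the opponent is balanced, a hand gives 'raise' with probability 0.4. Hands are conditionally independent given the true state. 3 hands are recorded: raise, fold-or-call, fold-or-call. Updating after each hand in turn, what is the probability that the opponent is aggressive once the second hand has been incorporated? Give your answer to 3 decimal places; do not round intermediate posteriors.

After 'raise': P(aggressive) = 0.85·0.4000 / (0.85·0.4000 + 0.4·0.6000) ≈ 0.5862
After 'fold-or-call': P(aggressive) = 0.15·0.5862 / (0.15·0.5862 + 0.6·0.4138) ≈ 0.2615

0.262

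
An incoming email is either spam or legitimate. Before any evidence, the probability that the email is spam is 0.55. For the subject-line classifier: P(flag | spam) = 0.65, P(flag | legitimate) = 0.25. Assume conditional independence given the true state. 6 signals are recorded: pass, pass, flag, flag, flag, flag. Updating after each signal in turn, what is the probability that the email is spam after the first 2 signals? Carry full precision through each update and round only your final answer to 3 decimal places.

Apply Bayes' rule sequentially, carrying P(spam) forward.
After 'pass': P(spam) = 0.35·0.5500 / (0.35·0.5500 + 0.75·0.4500) ≈ 0.3632
After 'pass': P(spam) = 0.35·0.3632 / (0.35·0.3632 + 0.75·0.6368) ≈ 0.2102

0.210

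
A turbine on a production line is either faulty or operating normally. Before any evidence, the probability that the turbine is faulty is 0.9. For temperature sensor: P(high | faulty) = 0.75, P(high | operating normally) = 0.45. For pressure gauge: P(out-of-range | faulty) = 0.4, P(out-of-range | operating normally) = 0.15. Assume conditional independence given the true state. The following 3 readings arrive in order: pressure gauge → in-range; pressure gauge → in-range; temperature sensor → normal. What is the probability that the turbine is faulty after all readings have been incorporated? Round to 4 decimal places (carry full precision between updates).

After pressure gauge='in-range': P(faulty) = 0.6·0.9000 / (0.6·0.9000 + 0.85·0.1000) ≈ 0.8640
After pressure gauge='in-range': P(faulty) = 0.6·0.8640 / (0.6·0.8640 + 0.85·0.1360) ≈ 0.8177
After temperature sensor='normal': P(faulty) = 0.25·0.8177 / (0.25·0.8177 + 0.55·0.1823) ≈ 0.6709

0.6709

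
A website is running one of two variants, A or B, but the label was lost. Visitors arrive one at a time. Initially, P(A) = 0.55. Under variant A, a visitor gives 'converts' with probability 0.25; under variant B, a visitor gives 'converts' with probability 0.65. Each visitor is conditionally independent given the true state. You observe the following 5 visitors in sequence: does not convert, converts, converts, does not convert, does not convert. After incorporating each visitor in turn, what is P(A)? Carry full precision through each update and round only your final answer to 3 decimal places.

0.640

Apply Bayes' rule sequentially, carrying P(A) forward.
After 'does not convert': P(A) = 0.75·0.5500 / (0.75·0.5500 + 0.35·0.4500) ≈ 0.7237
After 'converts': P(A) = 0.25·0.7237 / (0.25·0.7237 + 0.65·0.2763) ≈ 0.5018
After 'converts': P(A) = 0.25·0.5018 / (0.25·0.5018 + 0.65·0.4982) ≈ 0.2792
After 'does not convert': P(A) = 0.75·0.2792 / (0.75·0.2792 + 0.35·0.7208) ≈ 0.4536
After 'does not convert': P(A) = 0.75·0.4536 / (0.75·0.4536 + 0.35·0.5464) ≈ 0.6402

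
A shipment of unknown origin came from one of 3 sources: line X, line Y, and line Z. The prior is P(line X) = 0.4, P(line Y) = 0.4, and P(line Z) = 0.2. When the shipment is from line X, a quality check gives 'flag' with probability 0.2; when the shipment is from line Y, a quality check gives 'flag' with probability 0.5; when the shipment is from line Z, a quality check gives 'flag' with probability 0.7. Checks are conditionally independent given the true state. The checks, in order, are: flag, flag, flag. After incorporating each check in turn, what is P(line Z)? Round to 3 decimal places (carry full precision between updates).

After 'flag': normaliser = 0.2·0.4000 + 0.5·0.4000 + 0.7·0.2000; P(line X) ≈ 0.1905, P(line Y) ≈ 0.4762, P(line Z) ≈ 0.3333
After 'flag': normaliser = 0.2·0.1905 + 0.5·0.4762 + 0.7·0.3333; P(line X) ≈ 0.0748, P(line Y) ≈ 0.4673, P(line Z) ≈ 0.4579
After 'flag': normaliser = 0.2·0.0748 + 0.5·0.4673 + 0.7·0.4579; P(line X) ≈ 0.0263, P(line Y) ≈ 0.4105, P(line Z) ≈ 0.5632

0.563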